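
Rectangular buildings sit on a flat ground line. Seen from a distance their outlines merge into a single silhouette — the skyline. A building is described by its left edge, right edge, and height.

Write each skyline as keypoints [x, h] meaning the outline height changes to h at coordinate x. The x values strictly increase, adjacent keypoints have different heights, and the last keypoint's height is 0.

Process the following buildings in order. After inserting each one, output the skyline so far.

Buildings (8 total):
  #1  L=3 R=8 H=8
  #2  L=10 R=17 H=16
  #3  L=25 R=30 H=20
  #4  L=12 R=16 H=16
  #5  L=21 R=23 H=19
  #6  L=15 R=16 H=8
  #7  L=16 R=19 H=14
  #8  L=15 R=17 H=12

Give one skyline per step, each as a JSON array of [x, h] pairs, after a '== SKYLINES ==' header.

== SKYLINES ==
[[3,8],[8,0]]
[[3,8],[8,0],[10,16],[17,0]]
[[3,8],[8,0],[10,16],[17,0],[25,20],[30,0]]
[[3,8],[8,0],[10,16],[17,0],[25,20],[30,0]]
[[3,8],[8,0],[10,16],[17,0],[21,19],[23,0],[25,20],[30,0]]
[[3,8],[8,0],[10,16],[17,0],[21,19],[23,0],[25,20],[30,0]]
[[3,8],[8,0],[10,16],[17,14],[19,0],[21,19],[23,0],[25,20],[30,0]]
[[3,8],[8,0],[10,16],[17,14],[19,0],[21,19],[23,0],[25,20],[30,0]]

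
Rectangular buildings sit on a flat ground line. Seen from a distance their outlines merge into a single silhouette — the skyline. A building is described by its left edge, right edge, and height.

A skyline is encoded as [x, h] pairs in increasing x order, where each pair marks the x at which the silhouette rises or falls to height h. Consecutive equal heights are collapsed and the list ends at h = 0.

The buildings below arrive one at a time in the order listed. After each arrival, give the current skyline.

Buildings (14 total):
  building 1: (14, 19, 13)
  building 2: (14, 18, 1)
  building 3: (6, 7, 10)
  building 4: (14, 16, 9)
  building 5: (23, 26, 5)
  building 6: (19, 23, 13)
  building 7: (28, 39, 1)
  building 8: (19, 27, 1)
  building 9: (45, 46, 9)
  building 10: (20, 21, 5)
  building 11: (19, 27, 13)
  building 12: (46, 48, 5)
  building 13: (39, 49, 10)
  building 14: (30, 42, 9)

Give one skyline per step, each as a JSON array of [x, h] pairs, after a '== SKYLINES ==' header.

== SKYLINES ==
[[14,13],[19,0]]
[[14,13],[19,0]]
[[6,10],[7,0],[14,13],[19,0]]
[[6,10],[7,0],[14,13],[19,0]]
[[6,10],[7,0],[14,13],[19,0],[23,5],[26,0]]
[[6,10],[7,0],[14,13],[23,5],[26,0]]
[[6,10],[7,0],[14,13],[23,5],[26,0],[28,1],[39,0]]
[[6,10],[7,0],[14,13],[23,5],[26,1],[27,0],[28,1],[39,0]]
[[6,10],[7,0],[14,13],[23,5],[26,1],[27,0],[28,1],[39,0],[45,9],[46,0]]
[[6,10],[7,0],[14,13],[23,5],[26,1],[27,0],[28,1],[39,0],[45,9],[46,0]]
[[6,10],[7,0],[14,13],[27,0],[28,1],[39,0],[45,9],[46,0]]
[[6,10],[7,0],[14,13],[27,0],[28,1],[39,0],[45,9],[46,5],[48,0]]
[[6,10],[7,0],[14,13],[27,0],[28,1],[39,10],[49,0]]
[[6,10],[7,0],[14,13],[27,0],[28,1],[30,9],[39,10],[49,0]]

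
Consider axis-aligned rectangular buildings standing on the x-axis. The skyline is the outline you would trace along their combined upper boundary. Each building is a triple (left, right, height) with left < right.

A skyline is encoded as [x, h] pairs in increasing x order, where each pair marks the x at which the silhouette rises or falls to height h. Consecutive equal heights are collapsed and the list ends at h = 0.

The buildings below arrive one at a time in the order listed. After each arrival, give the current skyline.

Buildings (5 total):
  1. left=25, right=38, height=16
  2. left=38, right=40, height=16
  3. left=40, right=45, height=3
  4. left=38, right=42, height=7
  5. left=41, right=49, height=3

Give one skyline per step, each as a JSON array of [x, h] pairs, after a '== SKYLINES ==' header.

== SKYLINES ==
[[25,16],[38,0]]
[[25,16],[40,0]]
[[25,16],[40,3],[45,0]]
[[25,16],[40,7],[42,3],[45,0]]
[[25,16],[40,7],[42,3],[49,0]]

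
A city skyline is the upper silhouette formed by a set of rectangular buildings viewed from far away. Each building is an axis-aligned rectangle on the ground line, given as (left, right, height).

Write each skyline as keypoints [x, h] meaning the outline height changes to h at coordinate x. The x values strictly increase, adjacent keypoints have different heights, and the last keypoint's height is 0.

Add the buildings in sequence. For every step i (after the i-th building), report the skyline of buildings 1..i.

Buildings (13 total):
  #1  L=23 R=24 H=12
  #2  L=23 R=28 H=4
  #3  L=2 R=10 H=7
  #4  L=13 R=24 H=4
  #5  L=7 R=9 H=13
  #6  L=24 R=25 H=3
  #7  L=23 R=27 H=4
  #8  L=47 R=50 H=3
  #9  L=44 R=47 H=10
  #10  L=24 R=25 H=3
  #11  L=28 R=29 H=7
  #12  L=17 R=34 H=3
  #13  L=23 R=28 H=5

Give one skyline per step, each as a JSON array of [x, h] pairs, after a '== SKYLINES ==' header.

== SKYLINES ==
[[23,12],[24,0]]
[[23,12],[24,4],[28,0]]
[[2,7],[10,0],[23,12],[24,4],[28,0]]
[[2,7],[10,0],[13,4],[23,12],[24,4],[28,0]]
[[2,7],[7,13],[9,7],[10,0],[13,4],[23,12],[24,4],[28,0]]
[[2,7],[7,13],[9,7],[10,0],[13,4],[23,12],[24,4],[28,0]]
[[2,7],[7,13],[9,7],[10,0],[13,4],[23,12],[24,4],[28,0]]
[[2,7],[7,13],[9,7],[10,0],[13,4],[23,12],[24,4],[28,0],[47,3],[50,0]]
[[2,7],[7,13],[9,7],[10,0],[13,4],[23,12],[24,4],[28,0],[44,10],[47,3],[50,0]]
[[2,7],[7,13],[9,7],[10,0],[13,4],[23,12],[24,4],[28,0],[44,10],[47,3],[50,0]]
[[2,7],[7,13],[9,7],[10,0],[13,4],[23,12],[24,4],[28,7],[29,0],[44,10],[47,3],[50,0]]
[[2,7],[7,13],[9,7],[10,0],[13,4],[23,12],[24,4],[28,7],[29,3],[34,0],[44,10],[47,3],[50,0]]
[[2,7],[7,13],[9,7],[10,0],[13,4],[23,12],[24,5],[28,7],[29,3],[34,0],[44,10],[47,3],[50,0]]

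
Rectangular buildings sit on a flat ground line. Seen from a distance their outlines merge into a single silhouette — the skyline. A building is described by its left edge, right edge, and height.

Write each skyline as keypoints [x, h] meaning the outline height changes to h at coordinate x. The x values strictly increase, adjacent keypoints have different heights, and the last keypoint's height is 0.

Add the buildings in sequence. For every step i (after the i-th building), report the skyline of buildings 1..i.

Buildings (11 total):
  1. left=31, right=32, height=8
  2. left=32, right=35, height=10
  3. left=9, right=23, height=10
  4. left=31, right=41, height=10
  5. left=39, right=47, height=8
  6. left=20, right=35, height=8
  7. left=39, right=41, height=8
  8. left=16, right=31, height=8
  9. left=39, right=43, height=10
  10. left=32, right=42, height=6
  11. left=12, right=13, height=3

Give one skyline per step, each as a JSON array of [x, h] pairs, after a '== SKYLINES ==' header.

== SKYLINES ==
[[31,8],[32,0]]
[[31,8],[32,10],[35,0]]
[[9,10],[23,0],[31,8],[32,10],[35,0]]
[[9,10],[23,0],[31,10],[41,0]]
[[9,10],[23,0],[31,10],[41,8],[47,0]]
[[9,10],[23,8],[31,10],[41,8],[47,0]]
[[9,10],[23,8],[31,10],[41,8],[47,0]]
[[9,10],[23,8],[31,10],[41,8],[47,0]]
[[9,10],[23,8],[31,10],[43,8],[47,0]]
[[9,10],[23,8],[31,10],[43,8],[47,0]]
[[9,10],[23,8],[31,10],[43,8],[47,0]]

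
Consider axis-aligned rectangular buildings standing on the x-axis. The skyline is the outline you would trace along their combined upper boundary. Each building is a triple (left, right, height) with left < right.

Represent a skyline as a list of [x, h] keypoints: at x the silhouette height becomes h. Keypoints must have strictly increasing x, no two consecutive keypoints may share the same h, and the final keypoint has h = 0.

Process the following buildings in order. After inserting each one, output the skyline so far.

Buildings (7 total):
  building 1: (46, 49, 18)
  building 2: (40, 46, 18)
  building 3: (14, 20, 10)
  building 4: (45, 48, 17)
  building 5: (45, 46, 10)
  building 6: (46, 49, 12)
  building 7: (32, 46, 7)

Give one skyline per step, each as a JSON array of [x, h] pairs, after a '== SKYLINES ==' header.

== SKYLINES ==
[[46,18],[49,0]]
[[40,18],[49,0]]
[[14,10],[20,0],[40,18],[49,0]]
[[14,10],[20,0],[40,18],[49,0]]
[[14,10],[20,0],[40,18],[49,0]]
[[14,10],[20,0],[40,18],[49,0]]
[[14,10],[20,0],[32,7],[40,18],[49,0]]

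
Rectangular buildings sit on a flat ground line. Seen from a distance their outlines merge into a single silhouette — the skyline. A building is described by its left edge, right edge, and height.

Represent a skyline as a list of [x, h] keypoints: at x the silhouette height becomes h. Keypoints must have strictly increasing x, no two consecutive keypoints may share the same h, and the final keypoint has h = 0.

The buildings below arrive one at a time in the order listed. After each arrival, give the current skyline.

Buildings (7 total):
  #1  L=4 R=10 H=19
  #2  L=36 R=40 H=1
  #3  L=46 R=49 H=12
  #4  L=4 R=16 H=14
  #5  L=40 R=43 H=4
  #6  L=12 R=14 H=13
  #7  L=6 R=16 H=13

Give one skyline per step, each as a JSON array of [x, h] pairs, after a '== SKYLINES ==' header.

== SKYLINES ==
[[4,19],[10,0]]
[[4,19],[10,0],[36,1],[40,0]]
[[4,19],[10,0],[36,1],[40,0],[46,12],[49,0]]
[[4,19],[10,14],[16,0],[36,1],[40,0],[46,12],[49,0]]
[[4,19],[10,14],[16,0],[36,1],[40,4],[43,0],[46,12],[49,0]]
[[4,19],[10,14],[16,0],[36,1],[40,4],[43,0],[46,12],[49,0]]
[[4,19],[10,14],[16,0],[36,1],[40,4],[43,0],[46,12],[49,0]]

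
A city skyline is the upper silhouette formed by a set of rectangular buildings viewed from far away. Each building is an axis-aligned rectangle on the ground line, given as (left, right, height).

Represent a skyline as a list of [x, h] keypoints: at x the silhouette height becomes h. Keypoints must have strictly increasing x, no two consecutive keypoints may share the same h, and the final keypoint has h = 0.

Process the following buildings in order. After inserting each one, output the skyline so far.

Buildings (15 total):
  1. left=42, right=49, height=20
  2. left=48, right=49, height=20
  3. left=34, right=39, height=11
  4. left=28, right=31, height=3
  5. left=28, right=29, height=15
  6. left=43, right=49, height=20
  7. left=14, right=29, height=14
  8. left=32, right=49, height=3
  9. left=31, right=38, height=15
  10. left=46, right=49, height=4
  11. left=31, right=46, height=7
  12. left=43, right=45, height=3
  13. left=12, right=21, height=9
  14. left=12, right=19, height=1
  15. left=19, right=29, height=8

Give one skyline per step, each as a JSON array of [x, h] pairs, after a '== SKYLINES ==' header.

== SKYLINES ==
[[42,20],[49,0]]
[[42,20],[49,0]]
[[34,11],[39,0],[42,20],[49,0]]
[[28,3],[31,0],[34,11],[39,0],[42,20],[49,0]]
[[28,15],[29,3],[31,0],[34,11],[39,0],[42,20],[49,0]]
[[28,15],[29,3],[31,0],[34,11],[39,0],[42,20],[49,0]]
[[14,14],[28,15],[29,3],[31,0],[34,11],[39,0],[42,20],[49,0]]
[[14,14],[28,15],[29,3],[31,0],[32,3],[34,11],[39,3],[42,20],[49,0]]
[[14,14],[28,15],[29,3],[31,15],[38,11],[39,3],[42,20],[49,0]]
[[14,14],[28,15],[29,3],[31,15],[38,11],[39,3],[42,20],[49,0]]
[[14,14],[28,15],[29,3],[31,15],[38,11],[39,7],[42,20],[49,0]]
[[14,14],[28,15],[29,3],[31,15],[38,11],[39,7],[42,20],[49,0]]
[[12,9],[14,14],[28,15],[29,3],[31,15],[38,11],[39,7],[42,20],[49,0]]
[[12,9],[14,14],[28,15],[29,3],[31,15],[38,11],[39,7],[42,20],[49,0]]
[[12,9],[14,14],[28,15],[29,3],[31,15],[38,11],[39,7],[42,20],[49,0]]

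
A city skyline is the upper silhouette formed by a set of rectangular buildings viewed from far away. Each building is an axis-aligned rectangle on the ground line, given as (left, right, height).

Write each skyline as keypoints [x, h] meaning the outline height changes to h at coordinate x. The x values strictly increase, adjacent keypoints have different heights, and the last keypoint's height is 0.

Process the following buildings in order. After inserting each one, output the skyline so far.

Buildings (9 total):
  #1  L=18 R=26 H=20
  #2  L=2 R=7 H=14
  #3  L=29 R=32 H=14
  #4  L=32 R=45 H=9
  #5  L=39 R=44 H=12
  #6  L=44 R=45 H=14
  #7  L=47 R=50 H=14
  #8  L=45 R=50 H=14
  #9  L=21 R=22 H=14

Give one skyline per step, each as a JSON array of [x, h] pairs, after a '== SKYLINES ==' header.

== SKYLINES ==
[[18,20],[26,0]]
[[2,14],[7,0],[18,20],[26,0]]
[[2,14],[7,0],[18,20],[26,0],[29,14],[32,0]]
[[2,14],[7,0],[18,20],[26,0],[29,14],[32,9],[45,0]]
[[2,14],[7,0],[18,20],[26,0],[29,14],[32,9],[39,12],[44,9],[45,0]]
[[2,14],[7,0],[18,20],[26,0],[29,14],[32,9],[39,12],[44,14],[45,0]]
[[2,14],[7,0],[18,20],[26,0],[29,14],[32,9],[39,12],[44,14],[45,0],[47,14],[50,0]]
[[2,14],[7,0],[18,20],[26,0],[29,14],[32,9],[39,12],[44,14],[50,0]]
[[2,14],[7,0],[18,20],[26,0],[29,14],[32,9],[39,12],[44,14],[50,0]]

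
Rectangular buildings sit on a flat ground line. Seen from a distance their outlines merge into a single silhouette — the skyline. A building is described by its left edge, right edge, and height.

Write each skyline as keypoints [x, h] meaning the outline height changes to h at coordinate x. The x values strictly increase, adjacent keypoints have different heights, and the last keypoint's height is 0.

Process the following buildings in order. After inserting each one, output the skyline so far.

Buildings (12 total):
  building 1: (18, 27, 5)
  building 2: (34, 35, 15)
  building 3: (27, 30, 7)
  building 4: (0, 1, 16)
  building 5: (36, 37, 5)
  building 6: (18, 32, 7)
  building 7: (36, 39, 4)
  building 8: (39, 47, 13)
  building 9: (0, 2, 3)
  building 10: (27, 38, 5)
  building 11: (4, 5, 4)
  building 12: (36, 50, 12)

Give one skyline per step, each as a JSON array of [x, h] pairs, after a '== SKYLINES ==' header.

== SKYLINES ==
[[18,5],[27,0]]
[[18,5],[27,0],[34,15],[35,0]]
[[18,5],[27,7],[30,0],[34,15],[35,0]]
[[0,16],[1,0],[18,5],[27,7],[30,0],[34,15],[35,0]]
[[0,16],[1,0],[18,5],[27,7],[30,0],[34,15],[35,0],[36,5],[37,0]]
[[0,16],[1,0],[18,7],[32,0],[34,15],[35,0],[36,5],[37,0]]
[[0,16],[1,0],[18,7],[32,0],[34,15],[35,0],[36,5],[37,4],[39,0]]
[[0,16],[1,0],[18,7],[32,0],[34,15],[35,0],[36,5],[37,4],[39,13],[47,0]]
[[0,16],[1,3],[2,0],[18,7],[32,0],[34,15],[35,0],[36,5],[37,4],[39,13],[47,0]]
[[0,16],[1,3],[2,0],[18,7],[32,5],[34,15],[35,5],[38,4],[39,13],[47,0]]
[[0,16],[1,3],[2,0],[4,4],[5,0],[18,7],[32,5],[34,15],[35,5],[38,4],[39,13],[47,0]]
[[0,16],[1,3],[2,0],[4,4],[5,0],[18,7],[32,5],[34,15],[35,5],[36,12],[39,13],[47,12],[50,0]]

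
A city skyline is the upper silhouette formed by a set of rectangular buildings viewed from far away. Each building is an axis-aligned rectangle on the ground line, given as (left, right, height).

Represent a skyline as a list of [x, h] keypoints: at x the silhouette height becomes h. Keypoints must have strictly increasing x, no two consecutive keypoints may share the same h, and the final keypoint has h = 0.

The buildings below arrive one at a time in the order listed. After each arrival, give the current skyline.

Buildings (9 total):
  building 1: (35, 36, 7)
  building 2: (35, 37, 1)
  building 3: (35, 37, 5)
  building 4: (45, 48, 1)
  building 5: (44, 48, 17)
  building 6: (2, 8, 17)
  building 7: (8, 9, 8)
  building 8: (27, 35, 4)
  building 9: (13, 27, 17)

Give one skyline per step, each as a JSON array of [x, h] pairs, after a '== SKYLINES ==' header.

== SKYLINES ==
[[35,7],[36,0]]
[[35,7],[36,1],[37,0]]
[[35,7],[36,5],[37,0]]
[[35,7],[36,5],[37,0],[45,1],[48,0]]
[[35,7],[36,5],[37,0],[44,17],[48,0]]
[[2,17],[8,0],[35,7],[36,5],[37,0],[44,17],[48,0]]
[[2,17],[8,8],[9,0],[35,7],[36,5],[37,0],[44,17],[48,0]]
[[2,17],[8,8],[9,0],[27,4],[35,7],[36,5],[37,0],[44,17],[48,0]]
[[2,17],[8,8],[9,0],[13,17],[27,4],[35,7],[36,5],[37,0],[44,17],[48,0]]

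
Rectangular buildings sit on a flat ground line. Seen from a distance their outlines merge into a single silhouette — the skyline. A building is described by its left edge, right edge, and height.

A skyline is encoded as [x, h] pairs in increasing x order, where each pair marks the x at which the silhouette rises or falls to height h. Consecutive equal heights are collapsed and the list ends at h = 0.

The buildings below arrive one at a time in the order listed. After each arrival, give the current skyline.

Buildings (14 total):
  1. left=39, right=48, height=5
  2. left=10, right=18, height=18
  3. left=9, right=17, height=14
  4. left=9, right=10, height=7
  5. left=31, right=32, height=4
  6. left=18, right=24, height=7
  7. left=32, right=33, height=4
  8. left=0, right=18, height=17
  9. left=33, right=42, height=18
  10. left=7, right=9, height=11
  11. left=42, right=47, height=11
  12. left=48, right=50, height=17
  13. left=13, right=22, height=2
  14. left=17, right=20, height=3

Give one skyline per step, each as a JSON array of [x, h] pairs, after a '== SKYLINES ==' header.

== SKYLINES ==
[[39,5],[48,0]]
[[10,18],[18,0],[39,5],[48,0]]
[[9,14],[10,18],[18,0],[39,5],[48,0]]
[[9,14],[10,18],[18,0],[39,5],[48,0]]
[[9,14],[10,18],[18,0],[31,4],[32,0],[39,5],[48,0]]
[[9,14],[10,18],[18,7],[24,0],[31,4],[32,0],[39,5],[48,0]]
[[9,14],[10,18],[18,7],[24,0],[31,4],[33,0],[39,5],[48,0]]
[[0,17],[10,18],[18,7],[24,0],[31,4],[33,0],[39,5],[48,0]]
[[0,17],[10,18],[18,7],[24,0],[31,4],[33,18],[42,5],[48,0]]
[[0,17],[10,18],[18,7],[24,0],[31,4],[33,18],[42,5],[48,0]]
[[0,17],[10,18],[18,7],[24,0],[31,4],[33,18],[42,11],[47,5],[48,0]]
[[0,17],[10,18],[18,7],[24,0],[31,4],[33,18],[42,11],[47,5],[48,17],[50,0]]
[[0,17],[10,18],[18,7],[24,0],[31,4],[33,18],[42,11],[47,5],[48,17],[50,0]]
[[0,17],[10,18],[18,7],[24,0],[31,4],[33,18],[42,11],[47,5],[48,17],[50,0]]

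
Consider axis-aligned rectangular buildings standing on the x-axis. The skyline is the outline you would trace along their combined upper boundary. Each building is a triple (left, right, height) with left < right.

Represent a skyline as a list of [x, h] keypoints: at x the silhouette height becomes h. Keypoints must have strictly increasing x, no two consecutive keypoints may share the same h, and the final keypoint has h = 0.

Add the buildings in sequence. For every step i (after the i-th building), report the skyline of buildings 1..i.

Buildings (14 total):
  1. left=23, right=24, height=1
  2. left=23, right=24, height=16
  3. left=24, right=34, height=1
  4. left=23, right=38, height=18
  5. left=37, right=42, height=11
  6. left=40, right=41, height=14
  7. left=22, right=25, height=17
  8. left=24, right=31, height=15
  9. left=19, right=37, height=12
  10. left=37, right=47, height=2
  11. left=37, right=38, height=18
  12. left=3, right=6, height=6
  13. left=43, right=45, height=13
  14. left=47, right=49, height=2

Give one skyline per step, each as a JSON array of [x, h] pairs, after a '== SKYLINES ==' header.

== SKYLINES ==
[[23,1],[24,0]]
[[23,16],[24,0]]
[[23,16],[24,1],[34,0]]
[[23,18],[38,0]]
[[23,18],[38,11],[42,0]]
[[23,18],[38,11],[40,14],[41,11],[42,0]]
[[22,17],[23,18],[38,11],[40,14],[41,11],[42,0]]
[[22,17],[23,18],[38,11],[40,14],[41,11],[42,0]]
[[19,12],[22,17],[23,18],[38,11],[40,14],[41,11],[42,0]]
[[19,12],[22,17],[23,18],[38,11],[40,14],[41,11],[42,2],[47,0]]
[[19,12],[22,17],[23,18],[38,11],[40,14],[41,11],[42,2],[47,0]]
[[3,6],[6,0],[19,12],[22,17],[23,18],[38,11],[40,14],[41,11],[42,2],[47,0]]
[[3,6],[6,0],[19,12],[22,17],[23,18],[38,11],[40,14],[41,11],[42,2],[43,13],[45,2],[47,0]]
[[3,6],[6,0],[19,12],[22,17],[23,18],[38,11],[40,14],[41,11],[42,2],[43,13],[45,2],[49,0]]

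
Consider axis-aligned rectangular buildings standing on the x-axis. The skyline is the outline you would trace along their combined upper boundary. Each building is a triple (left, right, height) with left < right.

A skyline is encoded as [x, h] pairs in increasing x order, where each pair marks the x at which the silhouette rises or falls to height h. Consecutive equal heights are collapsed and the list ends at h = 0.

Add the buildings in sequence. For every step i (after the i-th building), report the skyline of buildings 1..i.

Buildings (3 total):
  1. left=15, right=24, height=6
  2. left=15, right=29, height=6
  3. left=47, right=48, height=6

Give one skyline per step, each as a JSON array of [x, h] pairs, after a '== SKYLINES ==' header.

== SKYLINES ==
[[15,6],[24,0]]
[[15,6],[29,0]]
[[15,6],[29,0],[47,6],[48,0]]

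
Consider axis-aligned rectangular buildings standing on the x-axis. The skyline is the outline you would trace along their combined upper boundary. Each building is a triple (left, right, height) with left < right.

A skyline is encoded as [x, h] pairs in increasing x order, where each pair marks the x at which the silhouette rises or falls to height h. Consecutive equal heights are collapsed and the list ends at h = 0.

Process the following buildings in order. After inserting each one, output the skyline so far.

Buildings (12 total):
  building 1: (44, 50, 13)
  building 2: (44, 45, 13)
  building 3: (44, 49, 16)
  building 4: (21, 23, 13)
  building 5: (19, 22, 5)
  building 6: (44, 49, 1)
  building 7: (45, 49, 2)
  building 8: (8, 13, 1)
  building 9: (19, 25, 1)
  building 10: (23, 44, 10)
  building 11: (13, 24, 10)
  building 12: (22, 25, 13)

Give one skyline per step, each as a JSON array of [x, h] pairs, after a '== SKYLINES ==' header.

== SKYLINES ==
[[44,13],[50,0]]
[[44,13],[50,0]]
[[44,16],[49,13],[50,0]]
[[21,13],[23,0],[44,16],[49,13],[50,0]]
[[19,5],[21,13],[23,0],[44,16],[49,13],[50,0]]
[[19,5],[21,13],[23,0],[44,16],[49,13],[50,0]]
[[19,5],[21,13],[23,0],[44,16],[49,13],[50,0]]
[[8,1],[13,0],[19,5],[21,13],[23,0],[44,16],[49,13],[50,0]]
[[8,1],[13,0],[19,5],[21,13],[23,1],[25,0],[44,16],[49,13],[50,0]]
[[8,1],[13,0],[19,5],[21,13],[23,10],[44,16],[49,13],[50,0]]
[[8,1],[13,10],[21,13],[23,10],[44,16],[49,13],[50,0]]
[[8,1],[13,10],[21,13],[25,10],[44,16],[49,13],[50,0]]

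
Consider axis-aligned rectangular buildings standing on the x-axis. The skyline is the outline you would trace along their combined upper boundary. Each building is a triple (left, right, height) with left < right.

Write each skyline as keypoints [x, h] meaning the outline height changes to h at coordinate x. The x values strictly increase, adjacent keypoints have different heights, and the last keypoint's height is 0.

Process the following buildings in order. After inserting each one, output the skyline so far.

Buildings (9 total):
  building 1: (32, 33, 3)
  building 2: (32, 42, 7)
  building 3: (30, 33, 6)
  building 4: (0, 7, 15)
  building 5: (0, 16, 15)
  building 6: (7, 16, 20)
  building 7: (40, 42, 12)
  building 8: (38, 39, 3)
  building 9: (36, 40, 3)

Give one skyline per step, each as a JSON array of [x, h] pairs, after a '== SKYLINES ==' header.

== SKYLINES ==
[[32,3],[33,0]]
[[32,7],[42,0]]
[[30,6],[32,7],[42,0]]
[[0,15],[7,0],[30,6],[32,7],[42,0]]
[[0,15],[16,0],[30,6],[32,7],[42,0]]
[[0,15],[7,20],[16,0],[30,6],[32,7],[42,0]]
[[0,15],[7,20],[16,0],[30,6],[32,7],[40,12],[42,0]]
[[0,15],[7,20],[16,0],[30,6],[32,7],[40,12],[42,0]]
[[0,15],[7,20],[16,0],[30,6],[32,7],[40,12],[42,0]]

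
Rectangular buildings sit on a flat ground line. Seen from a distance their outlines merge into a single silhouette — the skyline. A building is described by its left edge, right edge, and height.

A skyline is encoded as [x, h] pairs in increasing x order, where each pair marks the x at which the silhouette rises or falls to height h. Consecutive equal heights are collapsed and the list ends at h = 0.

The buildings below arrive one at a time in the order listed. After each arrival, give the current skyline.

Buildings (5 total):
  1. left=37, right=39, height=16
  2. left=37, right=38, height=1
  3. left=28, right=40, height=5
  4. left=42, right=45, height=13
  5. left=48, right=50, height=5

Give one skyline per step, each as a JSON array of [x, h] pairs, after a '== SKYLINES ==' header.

== SKYLINES ==
[[37,16],[39,0]]
[[37,16],[39,0]]
[[28,5],[37,16],[39,5],[40,0]]
[[28,5],[37,16],[39,5],[40,0],[42,13],[45,0]]
[[28,5],[37,16],[39,5],[40,0],[42,13],[45,0],[48,5],[50,0]]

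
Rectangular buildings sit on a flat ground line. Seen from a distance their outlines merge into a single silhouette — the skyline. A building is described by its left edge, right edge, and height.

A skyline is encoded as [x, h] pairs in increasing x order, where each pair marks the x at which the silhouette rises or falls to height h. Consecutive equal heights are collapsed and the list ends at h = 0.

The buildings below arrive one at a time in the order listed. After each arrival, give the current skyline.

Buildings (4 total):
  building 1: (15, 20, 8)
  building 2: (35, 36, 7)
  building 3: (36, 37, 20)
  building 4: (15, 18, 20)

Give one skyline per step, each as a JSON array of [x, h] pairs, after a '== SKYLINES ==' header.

== SKYLINES ==
[[15,8],[20,0]]
[[15,8],[20,0],[35,7],[36,0]]
[[15,8],[20,0],[35,7],[36,20],[37,0]]
[[15,20],[18,8],[20,0],[35,7],[36,20],[37,0]]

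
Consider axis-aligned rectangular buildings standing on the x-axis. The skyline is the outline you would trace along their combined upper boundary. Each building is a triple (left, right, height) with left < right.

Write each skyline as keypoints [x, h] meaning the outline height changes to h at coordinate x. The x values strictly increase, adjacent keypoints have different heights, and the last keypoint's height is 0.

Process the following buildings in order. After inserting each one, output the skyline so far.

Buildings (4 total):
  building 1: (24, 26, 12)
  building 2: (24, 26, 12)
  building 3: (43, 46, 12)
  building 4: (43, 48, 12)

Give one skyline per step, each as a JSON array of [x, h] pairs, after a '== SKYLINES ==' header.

== SKYLINES ==
[[24,12],[26,0]]
[[24,12],[26,0]]
[[24,12],[26,0],[43,12],[46,0]]
[[24,12],[26,0],[43,12],[48,0]]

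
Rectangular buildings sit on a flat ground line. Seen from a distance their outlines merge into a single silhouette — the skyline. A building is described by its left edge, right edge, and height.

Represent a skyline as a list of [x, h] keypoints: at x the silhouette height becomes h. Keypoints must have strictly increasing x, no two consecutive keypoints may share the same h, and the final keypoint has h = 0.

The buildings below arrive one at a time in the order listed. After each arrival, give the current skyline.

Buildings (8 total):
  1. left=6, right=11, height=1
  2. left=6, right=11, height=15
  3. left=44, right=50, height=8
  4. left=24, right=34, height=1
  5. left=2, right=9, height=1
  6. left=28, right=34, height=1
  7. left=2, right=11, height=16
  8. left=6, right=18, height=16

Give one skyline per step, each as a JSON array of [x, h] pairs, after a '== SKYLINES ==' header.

== SKYLINES ==
[[6,1],[11,0]]
[[6,15],[11,0]]
[[6,15],[11,0],[44,8],[50,0]]
[[6,15],[11,0],[24,1],[34,0],[44,8],[50,0]]
[[2,1],[6,15],[11,0],[24,1],[34,0],[44,8],[50,0]]
[[2,1],[6,15],[11,0],[24,1],[34,0],[44,8],[50,0]]
[[2,16],[11,0],[24,1],[34,0],[44,8],[50,0]]
[[2,16],[18,0],[24,1],[34,0],[44,8],[50,0]]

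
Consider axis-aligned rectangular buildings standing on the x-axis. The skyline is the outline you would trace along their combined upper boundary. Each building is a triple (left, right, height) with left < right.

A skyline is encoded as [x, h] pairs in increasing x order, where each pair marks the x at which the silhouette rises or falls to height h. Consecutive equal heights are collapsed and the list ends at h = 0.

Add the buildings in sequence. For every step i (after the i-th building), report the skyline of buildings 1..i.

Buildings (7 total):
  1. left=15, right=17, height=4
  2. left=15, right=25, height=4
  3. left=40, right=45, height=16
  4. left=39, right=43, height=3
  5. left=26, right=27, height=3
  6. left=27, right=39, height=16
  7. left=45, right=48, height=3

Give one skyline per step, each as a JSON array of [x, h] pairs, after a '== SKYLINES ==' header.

== SKYLINES ==
[[15,4],[17,0]]
[[15,4],[25,0]]
[[15,4],[25,0],[40,16],[45,0]]
[[15,4],[25,0],[39,3],[40,16],[45,0]]
[[15,4],[25,0],[26,3],[27,0],[39,3],[40,16],[45,0]]
[[15,4],[25,0],[26,3],[27,16],[39,3],[40,16],[45,0]]
[[15,4],[25,0],[26,3],[27,16],[39,3],[40,16],[45,3],[48,0]]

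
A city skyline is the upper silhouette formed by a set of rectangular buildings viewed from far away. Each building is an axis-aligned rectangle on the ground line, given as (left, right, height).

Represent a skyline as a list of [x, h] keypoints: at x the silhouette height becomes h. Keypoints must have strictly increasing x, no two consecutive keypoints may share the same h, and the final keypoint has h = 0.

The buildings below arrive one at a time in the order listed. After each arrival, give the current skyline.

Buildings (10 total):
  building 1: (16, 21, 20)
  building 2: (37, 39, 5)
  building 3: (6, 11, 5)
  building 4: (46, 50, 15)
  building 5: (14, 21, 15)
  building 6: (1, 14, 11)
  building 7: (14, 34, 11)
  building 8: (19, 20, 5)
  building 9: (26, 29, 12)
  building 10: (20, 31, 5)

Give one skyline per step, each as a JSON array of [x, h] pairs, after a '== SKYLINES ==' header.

== SKYLINES ==
[[16,20],[21,0]]
[[16,20],[21,0],[37,5],[39,0]]
[[6,5],[11,0],[16,20],[21,0],[37,5],[39,0]]
[[6,5],[11,0],[16,20],[21,0],[37,5],[39,0],[46,15],[50,0]]
[[6,5],[11,0],[14,15],[16,20],[21,0],[37,5],[39,0],[46,15],[50,0]]
[[1,11],[14,15],[16,20],[21,0],[37,5],[39,0],[46,15],[50,0]]
[[1,11],[14,15],[16,20],[21,11],[34,0],[37,5],[39,0],[46,15],[50,0]]
[[1,11],[14,15],[16,20],[21,11],[34,0],[37,5],[39,0],[46,15],[50,0]]
[[1,11],[14,15],[16,20],[21,11],[26,12],[29,11],[34,0],[37,5],[39,0],[46,15],[50,0]]
[[1,11],[14,15],[16,20],[21,11],[26,12],[29,11],[34,0],[37,5],[39,0],[46,15],[50,0]]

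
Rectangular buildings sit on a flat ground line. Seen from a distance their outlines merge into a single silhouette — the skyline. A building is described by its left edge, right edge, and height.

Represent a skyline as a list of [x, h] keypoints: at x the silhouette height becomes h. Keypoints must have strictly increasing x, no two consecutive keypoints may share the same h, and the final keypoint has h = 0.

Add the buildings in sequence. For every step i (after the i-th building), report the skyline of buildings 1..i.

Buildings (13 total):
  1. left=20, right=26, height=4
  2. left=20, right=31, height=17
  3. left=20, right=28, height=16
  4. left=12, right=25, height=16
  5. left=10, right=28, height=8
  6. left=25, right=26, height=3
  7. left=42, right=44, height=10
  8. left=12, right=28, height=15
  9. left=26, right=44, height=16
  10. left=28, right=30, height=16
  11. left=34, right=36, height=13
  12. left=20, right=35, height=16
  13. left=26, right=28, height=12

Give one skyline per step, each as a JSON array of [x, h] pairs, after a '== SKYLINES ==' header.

== SKYLINES ==
[[20,4],[26,0]]
[[20,17],[31,0]]
[[20,17],[31,0]]
[[12,16],[20,17],[31,0]]
[[10,8],[12,16],[20,17],[31,0]]
[[10,8],[12,16],[20,17],[31,0]]
[[10,8],[12,16],[20,17],[31,0],[42,10],[44,0]]
[[10,8],[12,16],[20,17],[31,0],[42,10],[44,0]]
[[10,8],[12,16],[20,17],[31,16],[44,0]]
[[10,8],[12,16],[20,17],[31,16],[44,0]]
[[10,8],[12,16],[20,17],[31,16],[44,0]]
[[10,8],[12,16],[20,17],[31,16],[44,0]]
[[10,8],[12,16],[20,17],[31,16],[44,0]]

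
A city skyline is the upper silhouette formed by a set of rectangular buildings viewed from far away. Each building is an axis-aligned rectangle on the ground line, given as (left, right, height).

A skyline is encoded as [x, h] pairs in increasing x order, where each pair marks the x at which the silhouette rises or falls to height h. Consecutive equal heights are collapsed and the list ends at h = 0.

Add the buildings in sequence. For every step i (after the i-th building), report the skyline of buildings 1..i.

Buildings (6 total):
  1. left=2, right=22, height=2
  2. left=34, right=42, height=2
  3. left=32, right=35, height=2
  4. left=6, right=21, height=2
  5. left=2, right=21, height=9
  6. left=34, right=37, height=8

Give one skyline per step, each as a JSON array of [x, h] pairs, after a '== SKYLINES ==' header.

== SKYLINES ==
[[2,2],[22,0]]
[[2,2],[22,0],[34,2],[42,0]]
[[2,2],[22,0],[32,2],[42,0]]
[[2,2],[22,0],[32,2],[42,0]]
[[2,9],[21,2],[22,0],[32,2],[42,0]]
[[2,9],[21,2],[22,0],[32,2],[34,8],[37,2],[42,0]]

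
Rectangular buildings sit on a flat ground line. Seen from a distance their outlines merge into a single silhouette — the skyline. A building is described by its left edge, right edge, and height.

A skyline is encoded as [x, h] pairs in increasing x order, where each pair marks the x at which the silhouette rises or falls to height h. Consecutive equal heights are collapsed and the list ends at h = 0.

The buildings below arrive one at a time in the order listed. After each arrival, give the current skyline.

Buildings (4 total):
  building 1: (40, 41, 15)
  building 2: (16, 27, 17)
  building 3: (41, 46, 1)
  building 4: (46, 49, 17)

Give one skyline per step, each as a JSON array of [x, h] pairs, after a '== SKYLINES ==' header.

== SKYLINES ==
[[40,15],[41,0]]
[[16,17],[27,0],[40,15],[41,0]]
[[16,17],[27,0],[40,15],[41,1],[46,0]]
[[16,17],[27,0],[40,15],[41,1],[46,17],[49,0]]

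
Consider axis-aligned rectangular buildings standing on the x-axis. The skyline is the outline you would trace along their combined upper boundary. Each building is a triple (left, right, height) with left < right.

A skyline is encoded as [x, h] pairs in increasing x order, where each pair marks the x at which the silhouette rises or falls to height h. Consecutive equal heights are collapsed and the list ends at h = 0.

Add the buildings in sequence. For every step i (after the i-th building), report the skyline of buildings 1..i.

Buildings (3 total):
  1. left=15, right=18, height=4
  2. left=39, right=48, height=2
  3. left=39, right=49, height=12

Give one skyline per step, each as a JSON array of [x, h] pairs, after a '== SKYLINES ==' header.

== SKYLINES ==
[[15,4],[18,0]]
[[15,4],[18,0],[39,2],[48,0]]
[[15,4],[18,0],[39,12],[49,0]]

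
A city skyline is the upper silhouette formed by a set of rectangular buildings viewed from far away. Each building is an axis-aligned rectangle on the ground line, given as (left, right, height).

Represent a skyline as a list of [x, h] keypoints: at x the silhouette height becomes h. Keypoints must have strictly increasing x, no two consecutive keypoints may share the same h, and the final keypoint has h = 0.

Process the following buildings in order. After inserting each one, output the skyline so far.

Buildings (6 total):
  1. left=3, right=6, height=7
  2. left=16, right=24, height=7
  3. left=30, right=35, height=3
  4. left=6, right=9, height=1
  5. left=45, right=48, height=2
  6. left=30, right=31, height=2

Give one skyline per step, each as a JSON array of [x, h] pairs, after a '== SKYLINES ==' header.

== SKYLINES ==
[[3,7],[6,0]]
[[3,7],[6,0],[16,7],[24,0]]
[[3,7],[6,0],[16,7],[24,0],[30,3],[35,0]]
[[3,7],[6,1],[9,0],[16,7],[24,0],[30,3],[35,0]]
[[3,7],[6,1],[9,0],[16,7],[24,0],[30,3],[35,0],[45,2],[48,0]]
[[3,7],[6,1],[9,0],[16,7],[24,0],[30,3],[35,0],[45,2],[48,0]]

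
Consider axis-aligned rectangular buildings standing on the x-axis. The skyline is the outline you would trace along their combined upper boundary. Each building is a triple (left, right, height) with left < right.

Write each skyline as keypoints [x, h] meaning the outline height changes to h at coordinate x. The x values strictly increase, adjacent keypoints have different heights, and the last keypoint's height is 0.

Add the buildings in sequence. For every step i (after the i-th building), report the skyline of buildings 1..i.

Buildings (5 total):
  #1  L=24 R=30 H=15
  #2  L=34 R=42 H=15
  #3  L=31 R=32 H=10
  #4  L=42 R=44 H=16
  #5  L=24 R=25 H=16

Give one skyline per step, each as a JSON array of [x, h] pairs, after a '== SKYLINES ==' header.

== SKYLINES ==
[[24,15],[30,0]]
[[24,15],[30,0],[34,15],[42,0]]
[[24,15],[30,0],[31,10],[32,0],[34,15],[42,0]]
[[24,15],[30,0],[31,10],[32,0],[34,15],[42,16],[44,0]]
[[24,16],[25,15],[30,0],[31,10],[32,0],[34,15],[42,16],[44,0]]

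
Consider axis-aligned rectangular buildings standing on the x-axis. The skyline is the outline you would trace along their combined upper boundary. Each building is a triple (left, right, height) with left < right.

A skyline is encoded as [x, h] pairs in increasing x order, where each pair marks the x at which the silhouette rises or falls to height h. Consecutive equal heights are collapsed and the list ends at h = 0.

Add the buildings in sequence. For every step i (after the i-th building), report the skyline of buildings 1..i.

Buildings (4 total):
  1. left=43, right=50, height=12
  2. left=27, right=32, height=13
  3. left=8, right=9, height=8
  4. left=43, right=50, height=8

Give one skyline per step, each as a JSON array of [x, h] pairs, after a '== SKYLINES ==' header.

== SKYLINES ==
[[43,12],[50,0]]
[[27,13],[32,0],[43,12],[50,0]]
[[8,8],[9,0],[27,13],[32,0],[43,12],[50,0]]
[[8,8],[9,0],[27,13],[32,0],[43,12],[50,0]]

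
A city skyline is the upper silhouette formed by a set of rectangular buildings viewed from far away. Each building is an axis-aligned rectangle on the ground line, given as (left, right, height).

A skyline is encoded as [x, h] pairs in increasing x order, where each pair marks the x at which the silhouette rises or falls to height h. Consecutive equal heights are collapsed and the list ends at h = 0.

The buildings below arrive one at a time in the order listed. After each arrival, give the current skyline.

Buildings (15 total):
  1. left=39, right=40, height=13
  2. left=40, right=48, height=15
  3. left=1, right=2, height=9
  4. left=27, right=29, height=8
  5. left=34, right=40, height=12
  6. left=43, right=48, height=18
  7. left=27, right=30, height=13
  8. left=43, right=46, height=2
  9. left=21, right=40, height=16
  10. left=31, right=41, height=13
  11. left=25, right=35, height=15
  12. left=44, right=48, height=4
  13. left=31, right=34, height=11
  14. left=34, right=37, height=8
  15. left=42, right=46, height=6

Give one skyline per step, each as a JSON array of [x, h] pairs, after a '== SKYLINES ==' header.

== SKYLINES ==
[[39,13],[40,0]]
[[39,13],[40,15],[48,0]]
[[1,9],[2,0],[39,13],[40,15],[48,0]]
[[1,9],[2,0],[27,8],[29,0],[39,13],[40,15],[48,0]]
[[1,9],[2,0],[27,8],[29,0],[34,12],[39,13],[40,15],[48,0]]
[[1,9],[2,0],[27,8],[29,0],[34,12],[39,13],[40,15],[43,18],[48,0]]
[[1,9],[2,0],[27,13],[30,0],[34,12],[39,13],[40,15],[43,18],[48,0]]
[[1,9],[2,0],[27,13],[30,0],[34,12],[39,13],[40,15],[43,18],[48,0]]
[[1,9],[2,0],[21,16],[40,15],[43,18],[48,0]]
[[1,9],[2,0],[21,16],[40,15],[43,18],[48,0]]
[[1,9],[2,0],[21,16],[40,15],[43,18],[48,0]]
[[1,9],[2,0],[21,16],[40,15],[43,18],[48,0]]
[[1,9],[2,0],[21,16],[40,15],[43,18],[48,0]]
[[1,9],[2,0],[21,16],[40,15],[43,18],[48,0]]
[[1,9],[2,0],[21,16],[40,15],[43,18],[48,0]]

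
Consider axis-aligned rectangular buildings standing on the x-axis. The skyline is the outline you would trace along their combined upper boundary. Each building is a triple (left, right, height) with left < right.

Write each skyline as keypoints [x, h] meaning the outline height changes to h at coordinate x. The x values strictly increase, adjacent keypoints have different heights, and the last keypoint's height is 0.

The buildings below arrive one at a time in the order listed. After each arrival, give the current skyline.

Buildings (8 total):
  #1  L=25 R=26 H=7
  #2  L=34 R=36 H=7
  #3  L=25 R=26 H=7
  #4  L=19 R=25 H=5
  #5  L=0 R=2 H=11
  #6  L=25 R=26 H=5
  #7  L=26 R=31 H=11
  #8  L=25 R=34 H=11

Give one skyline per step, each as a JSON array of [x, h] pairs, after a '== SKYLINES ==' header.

== SKYLINES ==
[[25,7],[26,0]]
[[25,7],[26,0],[34,7],[36,0]]
[[25,7],[26,0],[34,7],[36,0]]
[[19,5],[25,7],[26,0],[34,7],[36,0]]
[[0,11],[2,0],[19,5],[25,7],[26,0],[34,7],[36,0]]
[[0,11],[2,0],[19,5],[25,7],[26,0],[34,7],[36,0]]
[[0,11],[2,0],[19,5],[25,7],[26,11],[31,0],[34,7],[36,0]]
[[0,11],[2,0],[19,5],[25,11],[34,7],[36,0]]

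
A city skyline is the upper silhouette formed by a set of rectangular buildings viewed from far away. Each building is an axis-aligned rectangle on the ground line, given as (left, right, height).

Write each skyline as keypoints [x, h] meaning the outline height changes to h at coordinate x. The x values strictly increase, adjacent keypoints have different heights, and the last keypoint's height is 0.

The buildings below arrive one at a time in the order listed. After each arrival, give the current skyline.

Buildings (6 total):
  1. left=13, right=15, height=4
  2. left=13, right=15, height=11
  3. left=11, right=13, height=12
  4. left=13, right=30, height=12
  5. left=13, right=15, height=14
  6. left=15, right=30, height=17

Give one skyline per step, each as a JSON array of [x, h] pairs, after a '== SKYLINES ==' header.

== SKYLINES ==
[[13,4],[15,0]]
[[13,11],[15,0]]
[[11,12],[13,11],[15,0]]
[[11,12],[30,0]]
[[11,12],[13,14],[15,12],[30,0]]
[[11,12],[13,14],[15,17],[30,0]]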